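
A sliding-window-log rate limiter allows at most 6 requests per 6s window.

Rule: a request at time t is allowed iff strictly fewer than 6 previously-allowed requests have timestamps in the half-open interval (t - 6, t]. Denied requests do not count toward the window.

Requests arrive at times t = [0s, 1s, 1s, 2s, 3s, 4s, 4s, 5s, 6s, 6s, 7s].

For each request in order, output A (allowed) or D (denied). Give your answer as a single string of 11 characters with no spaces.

Tracking allowed requests in the window:
  req#1 t=0s: ALLOW
  req#2 t=1s: ALLOW
  req#3 t=1s: ALLOW
  req#4 t=2s: ALLOW
  req#5 t=3s: ALLOW
  req#6 t=4s: ALLOW
  req#7 t=4s: DENY
  req#8 t=5s: DENY
  req#9 t=6s: ALLOW
  req#10 t=6s: DENY
  req#11 t=7s: ALLOW

Answer: AAAAAADDADA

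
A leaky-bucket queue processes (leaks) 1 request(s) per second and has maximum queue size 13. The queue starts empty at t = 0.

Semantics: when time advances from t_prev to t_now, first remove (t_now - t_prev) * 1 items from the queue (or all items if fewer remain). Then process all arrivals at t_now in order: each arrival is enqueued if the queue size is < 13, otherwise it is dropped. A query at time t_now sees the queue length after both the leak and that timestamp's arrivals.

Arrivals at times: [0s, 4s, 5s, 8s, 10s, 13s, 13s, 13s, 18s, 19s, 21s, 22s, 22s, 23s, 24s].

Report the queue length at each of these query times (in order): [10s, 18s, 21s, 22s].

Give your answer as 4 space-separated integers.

Queue lengths at query times:
  query t=10s: backlog = 1
  query t=18s: backlog = 1
  query t=21s: backlog = 1
  query t=22s: backlog = 2

Answer: 1 1 1 2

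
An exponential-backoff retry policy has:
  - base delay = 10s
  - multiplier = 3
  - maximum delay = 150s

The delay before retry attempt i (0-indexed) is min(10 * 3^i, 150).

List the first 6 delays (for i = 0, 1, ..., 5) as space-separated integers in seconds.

Computing each delay:
  i=0: min(10*3^0, 150) = 10
  i=1: min(10*3^1, 150) = 30
  i=2: min(10*3^2, 150) = 90
  i=3: min(10*3^3, 150) = 150
  i=4: min(10*3^4, 150) = 150
  i=5: min(10*3^5, 150) = 150

Answer: 10 30 90 150 150 150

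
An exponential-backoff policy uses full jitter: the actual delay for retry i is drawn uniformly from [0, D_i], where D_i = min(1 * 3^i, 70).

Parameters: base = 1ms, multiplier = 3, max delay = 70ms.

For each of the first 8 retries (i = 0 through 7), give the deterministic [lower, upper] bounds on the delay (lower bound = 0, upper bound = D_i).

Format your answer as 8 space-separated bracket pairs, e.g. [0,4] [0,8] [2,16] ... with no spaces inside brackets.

Computing bounds per retry:
  i=0: D_i=min(1*3^0,70)=1, bounds=[0,1]
  i=1: D_i=min(1*3^1,70)=3, bounds=[0,3]
  i=2: D_i=min(1*3^2,70)=9, bounds=[0,9]
  i=3: D_i=min(1*3^3,70)=27, bounds=[0,27]
  i=4: D_i=min(1*3^4,70)=70, bounds=[0,70]
  i=5: D_i=min(1*3^5,70)=70, bounds=[0,70]
  i=6: D_i=min(1*3^6,70)=70, bounds=[0,70]
  i=7: D_i=min(1*3^7,70)=70, bounds=[0,70]

Answer: [0,1] [0,3] [0,9] [0,27] [0,70] [0,70] [0,70] [0,70]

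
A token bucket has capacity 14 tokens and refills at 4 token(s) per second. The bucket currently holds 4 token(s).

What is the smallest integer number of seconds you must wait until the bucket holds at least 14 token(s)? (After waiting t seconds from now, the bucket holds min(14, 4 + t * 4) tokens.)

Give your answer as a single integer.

Answer: 3

Derivation:
Need 4 + t * 4 >= 14, so t >= 10/4.
Smallest integer t = ceil(10/4) = 3.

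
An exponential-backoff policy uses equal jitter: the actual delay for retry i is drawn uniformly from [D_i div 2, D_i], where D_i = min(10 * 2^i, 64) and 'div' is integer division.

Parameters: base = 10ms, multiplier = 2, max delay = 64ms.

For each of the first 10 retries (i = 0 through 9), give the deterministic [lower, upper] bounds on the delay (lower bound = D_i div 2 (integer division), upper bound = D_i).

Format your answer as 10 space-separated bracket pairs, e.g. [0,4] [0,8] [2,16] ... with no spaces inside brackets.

Answer: [5,10] [10,20] [20,40] [32,64] [32,64] [32,64] [32,64] [32,64] [32,64] [32,64]

Derivation:
Computing bounds per retry:
  i=0: D_i=min(10*2^0,64)=10, bounds=[5,10]
  i=1: D_i=min(10*2^1,64)=20, bounds=[10,20]
  i=2: D_i=min(10*2^2,64)=40, bounds=[20,40]
  i=3: D_i=min(10*2^3,64)=64, bounds=[32,64]
  i=4: D_i=min(10*2^4,64)=64, bounds=[32,64]
  i=5: D_i=min(10*2^5,64)=64, bounds=[32,64]
  i=6: D_i=min(10*2^6,64)=64, bounds=[32,64]
  i=7: D_i=min(10*2^7,64)=64, bounds=[32,64]
  i=8: D_i=min(10*2^8,64)=64, bounds=[32,64]
  i=9: D_i=min(10*2^9,64)=64, bounds=[32,64]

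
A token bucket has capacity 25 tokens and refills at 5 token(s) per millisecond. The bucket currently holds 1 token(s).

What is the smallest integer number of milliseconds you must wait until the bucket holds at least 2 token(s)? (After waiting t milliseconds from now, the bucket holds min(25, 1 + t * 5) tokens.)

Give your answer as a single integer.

Need 1 + t * 5 >= 2, so t >= 1/5.
Smallest integer t = ceil(1/5) = 1.

Answer: 1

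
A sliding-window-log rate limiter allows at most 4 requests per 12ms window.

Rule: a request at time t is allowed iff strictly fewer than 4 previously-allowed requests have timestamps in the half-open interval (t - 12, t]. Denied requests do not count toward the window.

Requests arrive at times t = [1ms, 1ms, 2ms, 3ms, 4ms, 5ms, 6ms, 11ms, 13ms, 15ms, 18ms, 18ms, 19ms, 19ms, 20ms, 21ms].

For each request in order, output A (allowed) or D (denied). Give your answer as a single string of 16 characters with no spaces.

Answer: AAAADDDDAAAADDDD

Derivation:
Tracking allowed requests in the window:
  req#1 t=1ms: ALLOW
  req#2 t=1ms: ALLOW
  req#3 t=2ms: ALLOW
  req#4 t=3ms: ALLOW
  req#5 t=4ms: DENY
  req#6 t=5ms: DENY
  req#7 t=6ms: DENY
  req#8 t=11ms: DENY
  req#9 t=13ms: ALLOW
  req#10 t=15ms: ALLOW
  req#11 t=18ms: ALLOW
  req#12 t=18ms: ALLOW
  req#13 t=19ms: DENY
  req#14 t=19ms: DENY
  req#15 t=20ms: DENY
  req#16 t=21ms: DENY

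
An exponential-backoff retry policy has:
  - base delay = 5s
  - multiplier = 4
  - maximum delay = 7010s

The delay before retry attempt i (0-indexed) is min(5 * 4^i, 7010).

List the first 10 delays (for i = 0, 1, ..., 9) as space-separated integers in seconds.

Answer: 5 20 80 320 1280 5120 7010 7010 7010 7010

Derivation:
Computing each delay:
  i=0: min(5*4^0, 7010) = 5
  i=1: min(5*4^1, 7010) = 20
  i=2: min(5*4^2, 7010) = 80
  i=3: min(5*4^3, 7010) = 320
  i=4: min(5*4^4, 7010) = 1280
  i=5: min(5*4^5, 7010) = 5120
  i=6: min(5*4^6, 7010) = 7010
  i=7: min(5*4^7, 7010) = 7010
  i=8: min(5*4^8, 7010) = 7010
  i=9: min(5*4^9, 7010) = 7010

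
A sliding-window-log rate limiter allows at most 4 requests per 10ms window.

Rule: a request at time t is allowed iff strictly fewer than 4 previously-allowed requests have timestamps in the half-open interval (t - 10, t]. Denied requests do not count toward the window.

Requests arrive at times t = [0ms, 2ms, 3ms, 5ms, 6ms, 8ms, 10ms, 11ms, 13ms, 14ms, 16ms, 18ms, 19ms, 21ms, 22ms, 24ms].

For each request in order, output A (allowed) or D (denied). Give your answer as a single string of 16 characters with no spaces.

Tracking allowed requests in the window:
  req#1 t=0ms: ALLOW
  req#2 t=2ms: ALLOW
  req#3 t=3ms: ALLOW
  req#4 t=5ms: ALLOW
  req#5 t=6ms: DENY
  req#6 t=8ms: DENY
  req#7 t=10ms: ALLOW
  req#8 t=11ms: DENY
  req#9 t=13ms: ALLOW
  req#10 t=14ms: ALLOW
  req#11 t=16ms: ALLOW
  req#12 t=18ms: DENY
  req#13 t=19ms: DENY
  req#14 t=21ms: ALLOW
  req#15 t=22ms: DENY
  req#16 t=24ms: ALLOW

Answer: AAAADDADAAADDADA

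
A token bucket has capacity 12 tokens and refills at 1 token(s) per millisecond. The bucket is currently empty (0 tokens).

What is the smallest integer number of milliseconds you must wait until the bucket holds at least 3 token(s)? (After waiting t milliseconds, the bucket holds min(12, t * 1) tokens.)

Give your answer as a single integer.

Answer: 3

Derivation:
Need t * 1 >= 3, so t >= 3/1.
Smallest integer t = ceil(3/1) = 3.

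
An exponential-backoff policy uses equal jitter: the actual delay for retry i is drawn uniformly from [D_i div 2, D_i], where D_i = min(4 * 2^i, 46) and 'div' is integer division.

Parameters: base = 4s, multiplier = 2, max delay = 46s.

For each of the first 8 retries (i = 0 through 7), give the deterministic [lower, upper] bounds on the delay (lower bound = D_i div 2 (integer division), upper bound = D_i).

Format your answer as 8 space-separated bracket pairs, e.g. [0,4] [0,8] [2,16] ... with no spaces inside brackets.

Computing bounds per retry:
  i=0: D_i=min(4*2^0,46)=4, bounds=[2,4]
  i=1: D_i=min(4*2^1,46)=8, bounds=[4,8]
  i=2: D_i=min(4*2^2,46)=16, bounds=[8,16]
  i=3: D_i=min(4*2^3,46)=32, bounds=[16,32]
  i=4: D_i=min(4*2^4,46)=46, bounds=[23,46]
  i=5: D_i=min(4*2^5,46)=46, bounds=[23,46]
  i=6: D_i=min(4*2^6,46)=46, bounds=[23,46]
  i=7: D_i=min(4*2^7,46)=46, bounds=[23,46]

Answer: [2,4] [4,8] [8,16] [16,32] [23,46] [23,46] [23,46] [23,46]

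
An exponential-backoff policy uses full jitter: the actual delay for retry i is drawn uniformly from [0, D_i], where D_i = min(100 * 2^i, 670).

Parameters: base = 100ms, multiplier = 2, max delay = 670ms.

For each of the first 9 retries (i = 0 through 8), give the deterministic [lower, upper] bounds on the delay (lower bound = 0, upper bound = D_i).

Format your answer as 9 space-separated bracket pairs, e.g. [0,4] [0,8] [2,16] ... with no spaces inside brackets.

Answer: [0,100] [0,200] [0,400] [0,670] [0,670] [0,670] [0,670] [0,670] [0,670]

Derivation:
Computing bounds per retry:
  i=0: D_i=min(100*2^0,670)=100, bounds=[0,100]
  i=1: D_i=min(100*2^1,670)=200, bounds=[0,200]
  i=2: D_i=min(100*2^2,670)=400, bounds=[0,400]
  i=3: D_i=min(100*2^3,670)=670, bounds=[0,670]
  i=4: D_i=min(100*2^4,670)=670, bounds=[0,670]
  i=5: D_i=min(100*2^5,670)=670, bounds=[0,670]
  i=6: D_i=min(100*2^6,670)=670, bounds=[0,670]
  i=7: D_i=min(100*2^7,670)=670, bounds=[0,670]
  i=8: D_i=min(100*2^8,670)=670, bounds=[0,670]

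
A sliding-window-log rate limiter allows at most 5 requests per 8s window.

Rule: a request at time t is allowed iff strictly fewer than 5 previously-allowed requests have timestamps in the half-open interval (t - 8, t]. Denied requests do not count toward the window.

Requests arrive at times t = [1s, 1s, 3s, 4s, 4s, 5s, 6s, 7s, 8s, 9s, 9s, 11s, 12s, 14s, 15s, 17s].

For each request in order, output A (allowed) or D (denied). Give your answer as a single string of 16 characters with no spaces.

Answer: AAAAADDDDAAAAADA

Derivation:
Tracking allowed requests in the window:
  req#1 t=1s: ALLOW
  req#2 t=1s: ALLOW
  req#3 t=3s: ALLOW
  req#4 t=4s: ALLOW
  req#5 t=4s: ALLOW
  req#6 t=5s: DENY
  req#7 t=6s: DENY
  req#8 t=7s: DENY
  req#9 t=8s: DENY
  req#10 t=9s: ALLOW
  req#11 t=9s: ALLOW
  req#12 t=11s: ALLOW
  req#13 t=12s: ALLOW
  req#14 t=14s: ALLOW
  req#15 t=15s: DENY
  req#16 t=17s: ALLOW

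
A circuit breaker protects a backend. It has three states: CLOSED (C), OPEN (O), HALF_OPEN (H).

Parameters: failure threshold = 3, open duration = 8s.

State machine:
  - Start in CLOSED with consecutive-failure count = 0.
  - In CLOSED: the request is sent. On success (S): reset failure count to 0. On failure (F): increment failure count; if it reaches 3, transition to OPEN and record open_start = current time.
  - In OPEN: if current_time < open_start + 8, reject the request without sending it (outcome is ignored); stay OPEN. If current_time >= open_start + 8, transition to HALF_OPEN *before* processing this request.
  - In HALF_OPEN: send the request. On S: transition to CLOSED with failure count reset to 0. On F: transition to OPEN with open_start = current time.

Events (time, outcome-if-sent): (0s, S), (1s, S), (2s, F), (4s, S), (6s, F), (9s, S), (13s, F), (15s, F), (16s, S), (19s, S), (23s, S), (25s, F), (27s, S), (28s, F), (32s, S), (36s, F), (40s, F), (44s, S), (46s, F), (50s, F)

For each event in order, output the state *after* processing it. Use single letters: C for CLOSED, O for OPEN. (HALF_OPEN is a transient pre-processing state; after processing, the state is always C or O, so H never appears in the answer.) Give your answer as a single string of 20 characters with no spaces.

Answer: CCCCCCCCCCCCCCCCCCCC

Derivation:
State after each event:
  event#1 t=0s outcome=S: state=CLOSED
  event#2 t=1s outcome=S: state=CLOSED
  event#3 t=2s outcome=F: state=CLOSED
  event#4 t=4s outcome=S: state=CLOSED
  event#5 t=6s outcome=F: state=CLOSED
  event#6 t=9s outcome=S: state=CLOSED
  event#7 t=13s outcome=F: state=CLOSED
  event#8 t=15s outcome=F: state=CLOSED
  event#9 t=16s outcome=S: state=CLOSED
  event#10 t=19s outcome=S: state=CLOSED
  event#11 t=23s outcome=S: state=CLOSED
  event#12 t=25s outcome=F: state=CLOSED
  event#13 t=27s outcome=S: state=CLOSED
  event#14 t=28s outcome=F: state=CLOSED
  event#15 t=32s outcome=S: state=CLOSED
  event#16 t=36s outcome=F: state=CLOSED
  event#17 t=40s outcome=F: state=CLOSED
  event#18 t=44s outcome=S: state=CLOSED
  event#19 t=46s outcome=F: state=CLOSED
  event#20 t=50s outcome=F: state=CLOSED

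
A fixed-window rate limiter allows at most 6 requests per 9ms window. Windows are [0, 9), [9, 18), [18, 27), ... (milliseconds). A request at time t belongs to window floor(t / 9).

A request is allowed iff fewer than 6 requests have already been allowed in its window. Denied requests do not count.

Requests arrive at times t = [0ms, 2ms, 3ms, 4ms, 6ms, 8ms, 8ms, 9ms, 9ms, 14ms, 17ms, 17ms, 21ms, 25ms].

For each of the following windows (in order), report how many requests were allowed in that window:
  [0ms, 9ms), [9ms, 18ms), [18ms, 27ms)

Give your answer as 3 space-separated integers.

Processing requests:
  req#1 t=0ms (window 0): ALLOW
  req#2 t=2ms (window 0): ALLOW
  req#3 t=3ms (window 0): ALLOW
  req#4 t=4ms (window 0): ALLOW
  req#5 t=6ms (window 0): ALLOW
  req#6 t=8ms (window 0): ALLOW
  req#7 t=8ms (window 0): DENY
  req#8 t=9ms (window 1): ALLOW
  req#9 t=9ms (window 1): ALLOW
  req#10 t=14ms (window 1): ALLOW
  req#11 t=17ms (window 1): ALLOW
  req#12 t=17ms (window 1): ALLOW
  req#13 t=21ms (window 2): ALLOW
  req#14 t=25ms (window 2): ALLOW

Allowed counts by window: 6 5 2

Answer: 6 5 2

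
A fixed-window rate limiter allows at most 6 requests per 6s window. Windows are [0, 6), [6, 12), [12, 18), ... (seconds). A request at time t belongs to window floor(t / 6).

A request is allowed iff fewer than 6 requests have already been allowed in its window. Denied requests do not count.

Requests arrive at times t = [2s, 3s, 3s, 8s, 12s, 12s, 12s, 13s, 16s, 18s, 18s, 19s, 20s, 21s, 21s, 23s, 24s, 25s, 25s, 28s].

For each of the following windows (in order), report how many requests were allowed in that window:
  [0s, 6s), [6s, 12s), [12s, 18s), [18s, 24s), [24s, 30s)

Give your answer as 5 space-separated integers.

Answer: 3 1 5 6 4

Derivation:
Processing requests:
  req#1 t=2s (window 0): ALLOW
  req#2 t=3s (window 0): ALLOW
  req#3 t=3s (window 0): ALLOW
  req#4 t=8s (window 1): ALLOW
  req#5 t=12s (window 2): ALLOW
  req#6 t=12s (window 2): ALLOW
  req#7 t=12s (window 2): ALLOW
  req#8 t=13s (window 2): ALLOW
  req#9 t=16s (window 2): ALLOW
  req#10 t=18s (window 3): ALLOW
  req#11 t=18s (window 3): ALLOW
  req#12 t=19s (window 3): ALLOW
  req#13 t=20s (window 3): ALLOW
  req#14 t=21s (window 3): ALLOW
  req#15 t=21s (window 3): ALLOW
  req#16 t=23s (window 3): DENY
  req#17 t=24s (window 4): ALLOW
  req#18 t=25s (window 4): ALLOW
  req#19 t=25s (window 4): ALLOW
  req#20 t=28s (window 4): ALLOW

Allowed counts by window: 3 1 5 6 4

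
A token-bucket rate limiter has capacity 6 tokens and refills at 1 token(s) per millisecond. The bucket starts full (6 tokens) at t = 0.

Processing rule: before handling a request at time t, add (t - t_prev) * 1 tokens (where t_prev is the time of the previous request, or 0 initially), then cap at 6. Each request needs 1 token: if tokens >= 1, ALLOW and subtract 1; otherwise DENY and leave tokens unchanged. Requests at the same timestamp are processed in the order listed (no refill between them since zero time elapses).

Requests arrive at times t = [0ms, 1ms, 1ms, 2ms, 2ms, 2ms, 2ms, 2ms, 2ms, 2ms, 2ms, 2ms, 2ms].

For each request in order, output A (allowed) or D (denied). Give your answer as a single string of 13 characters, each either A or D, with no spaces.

Simulating step by step:
  req#1 t=0ms: ALLOW
  req#2 t=1ms: ALLOW
  req#3 t=1ms: ALLOW
  req#4 t=2ms: ALLOW
  req#5 t=2ms: ALLOW
  req#6 t=2ms: ALLOW
  req#7 t=2ms: ALLOW
  req#8 t=2ms: ALLOW
  req#9 t=2ms: DENY
  req#10 t=2ms: DENY
  req#11 t=2ms: DENY
  req#12 t=2ms: DENY
  req#13 t=2ms: DENY

Answer: AAAAAAAADDDDD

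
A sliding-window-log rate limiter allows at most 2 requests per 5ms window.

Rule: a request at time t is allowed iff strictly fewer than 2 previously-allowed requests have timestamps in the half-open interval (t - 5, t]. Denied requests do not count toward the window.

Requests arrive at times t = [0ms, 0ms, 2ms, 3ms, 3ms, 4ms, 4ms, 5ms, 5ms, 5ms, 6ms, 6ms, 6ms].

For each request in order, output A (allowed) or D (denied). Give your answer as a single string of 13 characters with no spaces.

Tracking allowed requests in the window:
  req#1 t=0ms: ALLOW
  req#2 t=0ms: ALLOW
  req#3 t=2ms: DENY
  req#4 t=3ms: DENY
  req#5 t=3ms: DENY
  req#6 t=4ms: DENY
  req#7 t=4ms: DENY
  req#8 t=5ms: ALLOW
  req#9 t=5ms: ALLOW
  req#10 t=5ms: DENY
  req#11 t=6ms: DENY
  req#12 t=6ms: DENY
  req#13 t=6ms: DENY

Answer: AADDDDDAADDDD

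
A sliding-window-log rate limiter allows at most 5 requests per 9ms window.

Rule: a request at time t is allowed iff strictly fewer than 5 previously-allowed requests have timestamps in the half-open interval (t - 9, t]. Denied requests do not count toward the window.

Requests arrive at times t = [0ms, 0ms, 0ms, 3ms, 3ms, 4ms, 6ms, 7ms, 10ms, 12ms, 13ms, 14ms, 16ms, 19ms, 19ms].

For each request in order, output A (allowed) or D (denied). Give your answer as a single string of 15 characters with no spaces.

Tracking allowed requests in the window:
  req#1 t=0ms: ALLOW
  req#2 t=0ms: ALLOW
  req#3 t=0ms: ALLOW
  req#4 t=3ms: ALLOW
  req#5 t=3ms: ALLOW
  req#6 t=4ms: DENY
  req#7 t=6ms: DENY
  req#8 t=7ms: DENY
  req#9 t=10ms: ALLOW
  req#10 t=12ms: ALLOW
  req#11 t=13ms: ALLOW
  req#12 t=14ms: ALLOW
  req#13 t=16ms: ALLOW
  req#14 t=19ms: ALLOW
  req#15 t=19ms: DENY

Answer: AAAAADDDAAAAAAD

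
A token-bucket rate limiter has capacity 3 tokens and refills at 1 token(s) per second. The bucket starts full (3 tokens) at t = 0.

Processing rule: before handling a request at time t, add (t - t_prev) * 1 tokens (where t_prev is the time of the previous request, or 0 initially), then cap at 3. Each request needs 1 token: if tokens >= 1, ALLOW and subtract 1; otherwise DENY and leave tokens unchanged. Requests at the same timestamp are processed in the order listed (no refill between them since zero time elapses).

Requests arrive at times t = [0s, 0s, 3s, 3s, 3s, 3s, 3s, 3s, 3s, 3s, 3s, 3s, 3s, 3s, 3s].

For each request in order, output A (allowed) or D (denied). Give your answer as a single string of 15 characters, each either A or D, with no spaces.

Simulating step by step:
  req#1 t=0s: ALLOW
  req#2 t=0s: ALLOW
  req#3 t=3s: ALLOW
  req#4 t=3s: ALLOW
  req#5 t=3s: ALLOW
  req#6 t=3s: DENY
  req#7 t=3s: DENY
  req#8 t=3s: DENY
  req#9 t=3s: DENY
  req#10 t=3s: DENY
  req#11 t=3s: DENY
  req#12 t=3s: DENY
  req#13 t=3s: DENY
  req#14 t=3s: DENY
  req#15 t=3s: DENY

Answer: AAAAADDDDDDDDDD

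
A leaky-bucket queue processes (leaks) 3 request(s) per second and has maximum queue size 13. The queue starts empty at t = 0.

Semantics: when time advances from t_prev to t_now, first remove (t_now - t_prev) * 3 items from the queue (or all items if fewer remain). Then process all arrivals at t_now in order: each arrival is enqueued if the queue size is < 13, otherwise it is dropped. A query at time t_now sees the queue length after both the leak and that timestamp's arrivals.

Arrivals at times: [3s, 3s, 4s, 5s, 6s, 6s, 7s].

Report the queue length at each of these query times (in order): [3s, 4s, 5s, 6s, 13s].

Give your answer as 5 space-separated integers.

Answer: 2 1 1 2 0

Derivation:
Queue lengths at query times:
  query t=3s: backlog = 2
  query t=4s: backlog = 1
  query t=5s: backlog = 1
  query t=6s: backlog = 2
  query t=13s: backlog = 0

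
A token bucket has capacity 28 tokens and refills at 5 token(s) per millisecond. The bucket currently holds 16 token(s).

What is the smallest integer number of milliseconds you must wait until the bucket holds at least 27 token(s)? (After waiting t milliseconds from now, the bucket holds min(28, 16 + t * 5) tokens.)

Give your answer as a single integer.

Answer: 3

Derivation:
Need 16 + t * 5 >= 27, so t >= 11/5.
Smallest integer t = ceil(11/5) = 3.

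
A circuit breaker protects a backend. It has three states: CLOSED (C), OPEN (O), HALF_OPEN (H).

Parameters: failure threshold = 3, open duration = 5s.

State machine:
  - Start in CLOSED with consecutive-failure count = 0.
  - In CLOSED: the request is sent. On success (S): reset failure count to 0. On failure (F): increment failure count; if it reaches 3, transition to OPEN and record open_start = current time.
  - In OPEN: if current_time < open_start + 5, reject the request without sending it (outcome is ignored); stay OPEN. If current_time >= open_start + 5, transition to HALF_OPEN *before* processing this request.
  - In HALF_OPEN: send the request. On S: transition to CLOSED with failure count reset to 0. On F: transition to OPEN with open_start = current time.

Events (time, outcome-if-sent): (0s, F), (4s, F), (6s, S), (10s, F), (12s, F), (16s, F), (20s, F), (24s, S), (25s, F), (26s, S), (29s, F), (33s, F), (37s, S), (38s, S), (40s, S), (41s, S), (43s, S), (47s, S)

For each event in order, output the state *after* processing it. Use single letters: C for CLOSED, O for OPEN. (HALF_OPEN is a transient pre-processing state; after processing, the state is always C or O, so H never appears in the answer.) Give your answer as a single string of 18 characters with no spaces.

State after each event:
  event#1 t=0s outcome=F: state=CLOSED
  event#2 t=4s outcome=F: state=CLOSED
  event#3 t=6s outcome=S: state=CLOSED
  event#4 t=10s outcome=F: state=CLOSED
  event#5 t=12s outcome=F: state=CLOSED
  event#6 t=16s outcome=F: state=OPEN
  event#7 t=20s outcome=F: state=OPEN
  event#8 t=24s outcome=S: state=CLOSED
  event#9 t=25s outcome=F: state=CLOSED
  event#10 t=26s outcome=S: state=CLOSED
  event#11 t=29s outcome=F: state=CLOSED
  event#12 t=33s outcome=F: state=CLOSED
  event#13 t=37s outcome=S: state=CLOSED
  event#14 t=38s outcome=S: state=CLOSED
  event#15 t=40s outcome=S: state=CLOSED
  event#16 t=41s outcome=S: state=CLOSED
  event#17 t=43s outcome=S: state=CLOSED
  event#18 t=47s outcome=S: state=CLOSED

Answer: CCCCCOOCCCCCCCCCCC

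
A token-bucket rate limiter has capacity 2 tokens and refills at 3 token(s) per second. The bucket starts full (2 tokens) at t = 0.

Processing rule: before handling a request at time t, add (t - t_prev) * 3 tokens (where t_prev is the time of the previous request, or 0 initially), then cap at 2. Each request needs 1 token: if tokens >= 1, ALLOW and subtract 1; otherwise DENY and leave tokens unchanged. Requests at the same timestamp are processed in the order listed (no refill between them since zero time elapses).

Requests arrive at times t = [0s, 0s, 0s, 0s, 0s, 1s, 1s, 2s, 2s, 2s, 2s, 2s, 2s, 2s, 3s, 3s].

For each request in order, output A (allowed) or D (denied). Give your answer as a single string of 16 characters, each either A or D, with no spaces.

Simulating step by step:
  req#1 t=0s: ALLOW
  req#2 t=0s: ALLOW
  req#3 t=0s: DENY
  req#4 t=0s: DENY
  req#5 t=0s: DENY
  req#6 t=1s: ALLOW
  req#7 t=1s: ALLOW
  req#8 t=2s: ALLOW
  req#9 t=2s: ALLOW
  req#10 t=2s: DENY
  req#11 t=2s: DENY
  req#12 t=2s: DENY
  req#13 t=2s: DENY
  req#14 t=2s: DENY
  req#15 t=3s: ALLOW
  req#16 t=3s: ALLOW

Answer: AADDDAAAADDDDDAA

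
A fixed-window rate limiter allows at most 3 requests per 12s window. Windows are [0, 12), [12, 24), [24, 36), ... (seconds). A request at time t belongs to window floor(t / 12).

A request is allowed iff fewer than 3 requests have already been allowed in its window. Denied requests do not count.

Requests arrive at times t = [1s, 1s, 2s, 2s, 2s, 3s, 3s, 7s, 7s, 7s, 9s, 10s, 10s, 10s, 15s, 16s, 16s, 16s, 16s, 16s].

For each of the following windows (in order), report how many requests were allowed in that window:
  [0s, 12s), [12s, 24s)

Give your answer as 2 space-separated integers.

Answer: 3 3

Derivation:
Processing requests:
  req#1 t=1s (window 0): ALLOW
  req#2 t=1s (window 0): ALLOW
  req#3 t=2s (window 0): ALLOW
  req#4 t=2s (window 0): DENY
  req#5 t=2s (window 0): DENY
  req#6 t=3s (window 0): DENY
  req#7 t=3s (window 0): DENY
  req#8 t=7s (window 0): DENY
  req#9 t=7s (window 0): DENY
  req#10 t=7s (window 0): DENY
  req#11 t=9s (window 0): DENY
  req#12 t=10s (window 0): DENY
  req#13 t=10s (window 0): DENY
  req#14 t=10s (window 0): DENY
  req#15 t=15s (window 1): ALLOW
  req#16 t=16s (window 1): ALLOW
  req#17 t=16s (window 1): ALLOW
  req#18 t=16s (window 1): DENY
  req#19 t=16s (window 1): DENY
  req#20 t=16s (window 1): DENY

Allowed counts by window: 3 3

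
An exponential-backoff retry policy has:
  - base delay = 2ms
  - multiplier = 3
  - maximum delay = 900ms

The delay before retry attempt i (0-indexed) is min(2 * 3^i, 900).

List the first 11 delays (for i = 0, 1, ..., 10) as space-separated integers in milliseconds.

Answer: 2 6 18 54 162 486 900 900 900 900 900

Derivation:
Computing each delay:
  i=0: min(2*3^0, 900) = 2
  i=1: min(2*3^1, 900) = 6
  i=2: min(2*3^2, 900) = 18
  i=3: min(2*3^3, 900) = 54
  i=4: min(2*3^4, 900) = 162
  i=5: min(2*3^5, 900) = 486
  i=6: min(2*3^6, 900) = 900
  i=7: min(2*3^7, 900) = 900
  i=8: min(2*3^8, 900) = 900
  i=9: min(2*3^9, 900) = 900
  i=10: min(2*3^10, 900) = 900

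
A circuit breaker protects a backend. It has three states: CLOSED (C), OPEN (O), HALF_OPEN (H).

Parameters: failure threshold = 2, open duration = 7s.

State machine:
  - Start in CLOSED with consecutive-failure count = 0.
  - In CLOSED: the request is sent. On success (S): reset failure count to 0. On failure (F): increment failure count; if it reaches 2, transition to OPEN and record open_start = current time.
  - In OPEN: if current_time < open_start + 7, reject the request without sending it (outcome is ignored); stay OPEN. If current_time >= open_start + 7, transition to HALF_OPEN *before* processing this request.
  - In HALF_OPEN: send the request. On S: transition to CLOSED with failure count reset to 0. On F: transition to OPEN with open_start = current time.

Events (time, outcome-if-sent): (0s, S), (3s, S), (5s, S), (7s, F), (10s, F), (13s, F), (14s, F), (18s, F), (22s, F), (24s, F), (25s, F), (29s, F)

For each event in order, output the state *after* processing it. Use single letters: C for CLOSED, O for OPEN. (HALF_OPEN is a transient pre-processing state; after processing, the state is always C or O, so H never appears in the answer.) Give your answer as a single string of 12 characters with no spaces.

Answer: CCCCOOOOOOOO

Derivation:
State after each event:
  event#1 t=0s outcome=S: state=CLOSED
  event#2 t=3s outcome=S: state=CLOSED
  event#3 t=5s outcome=S: state=CLOSED
  event#4 t=7s outcome=F: state=CLOSED
  event#5 t=10s outcome=F: state=OPEN
  event#6 t=13s outcome=F: state=OPEN
  event#7 t=14s outcome=F: state=OPEN
  event#8 t=18s outcome=F: state=OPEN
  event#9 t=22s outcome=F: state=OPEN
  event#10 t=24s outcome=F: state=OPEN
  event#11 t=25s outcome=F: state=OPEN
  event#12 t=29s outcome=F: state=OPEN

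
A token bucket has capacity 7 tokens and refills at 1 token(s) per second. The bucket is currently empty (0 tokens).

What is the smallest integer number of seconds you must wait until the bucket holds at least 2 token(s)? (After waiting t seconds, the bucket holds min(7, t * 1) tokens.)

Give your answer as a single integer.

Need t * 1 >= 2, so t >= 2/1.
Smallest integer t = ceil(2/1) = 2.

Answer: 2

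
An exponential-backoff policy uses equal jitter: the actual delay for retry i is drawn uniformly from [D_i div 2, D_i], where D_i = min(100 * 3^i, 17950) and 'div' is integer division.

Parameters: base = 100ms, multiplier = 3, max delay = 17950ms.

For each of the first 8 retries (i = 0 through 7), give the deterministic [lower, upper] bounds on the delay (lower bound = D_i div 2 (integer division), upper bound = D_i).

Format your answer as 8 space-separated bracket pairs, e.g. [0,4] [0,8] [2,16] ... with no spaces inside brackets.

Computing bounds per retry:
  i=0: D_i=min(100*3^0,17950)=100, bounds=[50,100]
  i=1: D_i=min(100*3^1,17950)=300, bounds=[150,300]
  i=2: D_i=min(100*3^2,17950)=900, bounds=[450,900]
  i=3: D_i=min(100*3^3,17950)=2700, bounds=[1350,2700]
  i=4: D_i=min(100*3^4,17950)=8100, bounds=[4050,8100]
  i=5: D_i=min(100*3^5,17950)=17950, bounds=[8975,17950]
  i=6: D_i=min(100*3^6,17950)=17950, bounds=[8975,17950]
  i=7: D_i=min(100*3^7,17950)=17950, bounds=[8975,17950]

Answer: [50,100] [150,300] [450,900] [1350,2700] [4050,8100] [8975,17950] [8975,17950] [8975,17950]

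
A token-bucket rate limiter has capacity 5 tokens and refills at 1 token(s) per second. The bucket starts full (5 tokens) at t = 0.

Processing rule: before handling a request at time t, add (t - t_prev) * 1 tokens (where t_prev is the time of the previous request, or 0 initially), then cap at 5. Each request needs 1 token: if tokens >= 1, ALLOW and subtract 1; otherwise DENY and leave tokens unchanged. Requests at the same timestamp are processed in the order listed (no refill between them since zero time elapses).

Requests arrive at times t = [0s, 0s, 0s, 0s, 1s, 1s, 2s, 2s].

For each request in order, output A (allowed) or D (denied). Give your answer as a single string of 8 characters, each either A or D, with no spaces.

Answer: AAAAAAAD

Derivation:
Simulating step by step:
  req#1 t=0s: ALLOW
  req#2 t=0s: ALLOW
  req#3 t=0s: ALLOW
  req#4 t=0s: ALLOW
  req#5 t=1s: ALLOW
  req#6 t=1s: ALLOW
  req#7 t=2s: ALLOW
  req#8 t=2s: DENY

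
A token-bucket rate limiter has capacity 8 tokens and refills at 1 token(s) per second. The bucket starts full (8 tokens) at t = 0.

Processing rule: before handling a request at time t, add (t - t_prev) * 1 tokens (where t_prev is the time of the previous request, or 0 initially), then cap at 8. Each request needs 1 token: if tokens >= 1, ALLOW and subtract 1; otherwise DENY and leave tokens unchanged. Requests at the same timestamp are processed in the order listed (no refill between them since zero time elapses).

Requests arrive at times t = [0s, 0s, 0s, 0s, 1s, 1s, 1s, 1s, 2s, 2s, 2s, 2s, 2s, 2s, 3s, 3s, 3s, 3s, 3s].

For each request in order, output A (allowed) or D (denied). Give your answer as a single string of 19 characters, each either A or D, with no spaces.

Answer: AAAAAAAAAADDDDADDDD

Derivation:
Simulating step by step:
  req#1 t=0s: ALLOW
  req#2 t=0s: ALLOW
  req#3 t=0s: ALLOW
  req#4 t=0s: ALLOW
  req#5 t=1s: ALLOW
  req#6 t=1s: ALLOW
  req#7 t=1s: ALLOW
  req#8 t=1s: ALLOW
  req#9 t=2s: ALLOW
  req#10 t=2s: ALLOW
  req#11 t=2s: DENY
  req#12 t=2s: DENY
  req#13 t=2s: DENY
  req#14 t=2s: DENY
  req#15 t=3s: ALLOW
  req#16 t=3s: DENY
  req#17 t=3s: DENY
  req#18 t=3s: DENY
  req#19 t=3s: DENY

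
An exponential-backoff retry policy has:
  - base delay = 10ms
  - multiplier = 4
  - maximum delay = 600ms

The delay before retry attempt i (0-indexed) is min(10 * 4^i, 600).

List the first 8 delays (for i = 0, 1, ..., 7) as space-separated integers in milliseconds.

Computing each delay:
  i=0: min(10*4^0, 600) = 10
  i=1: min(10*4^1, 600) = 40
  i=2: min(10*4^2, 600) = 160
  i=3: min(10*4^3, 600) = 600
  i=4: min(10*4^4, 600) = 600
  i=5: min(10*4^5, 600) = 600
  i=6: min(10*4^6, 600) = 600
  i=7: min(10*4^7, 600) = 600

Answer: 10 40 160 600 600 600 600 600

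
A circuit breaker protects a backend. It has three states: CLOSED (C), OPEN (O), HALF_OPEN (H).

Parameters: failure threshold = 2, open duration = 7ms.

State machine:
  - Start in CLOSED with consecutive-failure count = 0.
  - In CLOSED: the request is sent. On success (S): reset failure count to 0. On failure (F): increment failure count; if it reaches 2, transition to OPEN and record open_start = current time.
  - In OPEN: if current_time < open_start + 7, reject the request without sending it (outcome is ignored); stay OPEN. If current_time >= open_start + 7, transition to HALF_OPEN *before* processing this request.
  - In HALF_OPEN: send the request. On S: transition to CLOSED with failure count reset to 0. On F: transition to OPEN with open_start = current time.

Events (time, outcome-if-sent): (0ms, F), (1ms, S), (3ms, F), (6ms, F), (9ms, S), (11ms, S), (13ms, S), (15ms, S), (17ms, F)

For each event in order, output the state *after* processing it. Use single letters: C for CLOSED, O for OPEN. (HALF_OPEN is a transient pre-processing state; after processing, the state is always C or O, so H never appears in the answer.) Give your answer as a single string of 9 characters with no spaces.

State after each event:
  event#1 t=0ms outcome=F: state=CLOSED
  event#2 t=1ms outcome=S: state=CLOSED
  event#3 t=3ms outcome=F: state=CLOSED
  event#4 t=6ms outcome=F: state=OPEN
  event#5 t=9ms outcome=S: state=OPEN
  event#6 t=11ms outcome=S: state=OPEN
  event#7 t=13ms outcome=S: state=CLOSED
  event#8 t=15ms outcome=S: state=CLOSED
  event#9 t=17ms outcome=F: state=CLOSED

Answer: CCCOOOCCC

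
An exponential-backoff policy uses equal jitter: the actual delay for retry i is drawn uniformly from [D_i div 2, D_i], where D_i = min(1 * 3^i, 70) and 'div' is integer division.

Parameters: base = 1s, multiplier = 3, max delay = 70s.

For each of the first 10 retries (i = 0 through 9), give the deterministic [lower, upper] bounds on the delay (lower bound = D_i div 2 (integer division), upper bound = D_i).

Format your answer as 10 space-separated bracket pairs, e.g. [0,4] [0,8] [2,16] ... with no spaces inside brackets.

Answer: [0,1] [1,3] [4,9] [13,27] [35,70] [35,70] [35,70] [35,70] [35,70] [35,70]

Derivation:
Computing bounds per retry:
  i=0: D_i=min(1*3^0,70)=1, bounds=[0,1]
  i=1: D_i=min(1*3^1,70)=3, bounds=[1,3]
  i=2: D_i=min(1*3^2,70)=9, bounds=[4,9]
  i=3: D_i=min(1*3^3,70)=27, bounds=[13,27]
  i=4: D_i=min(1*3^4,70)=70, bounds=[35,70]
  i=5: D_i=min(1*3^5,70)=70, bounds=[35,70]
  i=6: D_i=min(1*3^6,70)=70, bounds=[35,70]
  i=7: D_i=min(1*3^7,70)=70, bounds=[35,70]
  i=8: D_i=min(1*3^8,70)=70, bounds=[35,70]
  i=9: D_i=min(1*3^9,70)=70, bounds=[35,70]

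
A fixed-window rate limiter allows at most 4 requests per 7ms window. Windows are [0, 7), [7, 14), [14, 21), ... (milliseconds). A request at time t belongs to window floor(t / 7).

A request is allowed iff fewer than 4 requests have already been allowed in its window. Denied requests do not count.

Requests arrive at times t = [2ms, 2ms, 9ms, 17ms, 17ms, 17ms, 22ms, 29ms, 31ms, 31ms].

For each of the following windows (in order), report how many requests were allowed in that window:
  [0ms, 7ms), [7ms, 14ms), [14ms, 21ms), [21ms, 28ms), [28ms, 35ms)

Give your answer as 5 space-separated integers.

Processing requests:
  req#1 t=2ms (window 0): ALLOW
  req#2 t=2ms (window 0): ALLOW
  req#3 t=9ms (window 1): ALLOW
  req#4 t=17ms (window 2): ALLOW
  req#5 t=17ms (window 2): ALLOW
  req#6 t=17ms (window 2): ALLOW
  req#7 t=22ms (window 3): ALLOW
  req#8 t=29ms (window 4): ALLOW
  req#9 t=31ms (window 4): ALLOW
  req#10 t=31ms (window 4): ALLOW

Allowed counts by window: 2 1 3 1 3

Answer: 2 1 3 1 3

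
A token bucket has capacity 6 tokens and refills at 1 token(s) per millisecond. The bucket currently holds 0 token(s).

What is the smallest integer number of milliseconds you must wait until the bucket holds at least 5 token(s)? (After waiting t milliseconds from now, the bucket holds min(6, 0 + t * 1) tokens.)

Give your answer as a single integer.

Answer: 5

Derivation:
Need 0 + t * 1 >= 5, so t >= 5/1.
Smallest integer t = ceil(5/1) = 5.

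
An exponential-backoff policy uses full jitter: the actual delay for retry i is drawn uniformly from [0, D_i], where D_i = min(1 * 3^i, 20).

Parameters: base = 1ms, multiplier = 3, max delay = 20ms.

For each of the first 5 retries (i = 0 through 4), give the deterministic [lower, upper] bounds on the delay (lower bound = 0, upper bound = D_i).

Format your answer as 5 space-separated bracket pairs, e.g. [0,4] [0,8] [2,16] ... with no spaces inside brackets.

Computing bounds per retry:
  i=0: D_i=min(1*3^0,20)=1, bounds=[0,1]
  i=1: D_i=min(1*3^1,20)=3, bounds=[0,3]
  i=2: D_i=min(1*3^2,20)=9, bounds=[0,9]
  i=3: D_i=min(1*3^3,20)=20, bounds=[0,20]
  i=4: D_i=min(1*3^4,20)=20, bounds=[0,20]

Answer: [0,1] [0,3] [0,9] [0,20] [0,20]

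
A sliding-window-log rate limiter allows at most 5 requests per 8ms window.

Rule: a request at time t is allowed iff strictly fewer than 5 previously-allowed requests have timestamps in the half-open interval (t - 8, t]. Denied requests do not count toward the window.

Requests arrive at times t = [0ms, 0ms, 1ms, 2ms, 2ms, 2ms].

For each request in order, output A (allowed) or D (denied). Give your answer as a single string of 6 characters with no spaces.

Answer: AAAAAD

Derivation:
Tracking allowed requests in the window:
  req#1 t=0ms: ALLOW
  req#2 t=0ms: ALLOW
  req#3 t=1ms: ALLOW
  req#4 t=2ms: ALLOW
  req#5 t=2ms: ALLOW
  req#6 t=2ms: DENY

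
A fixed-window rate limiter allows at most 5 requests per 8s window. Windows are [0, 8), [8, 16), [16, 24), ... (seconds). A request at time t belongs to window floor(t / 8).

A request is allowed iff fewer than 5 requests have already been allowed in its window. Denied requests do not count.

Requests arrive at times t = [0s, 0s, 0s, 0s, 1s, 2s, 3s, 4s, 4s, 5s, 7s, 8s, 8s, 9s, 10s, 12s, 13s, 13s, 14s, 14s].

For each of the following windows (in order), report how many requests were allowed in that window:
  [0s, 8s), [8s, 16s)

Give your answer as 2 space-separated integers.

Answer: 5 5

Derivation:
Processing requests:
  req#1 t=0s (window 0): ALLOW
  req#2 t=0s (window 0): ALLOW
  req#3 t=0s (window 0): ALLOW
  req#4 t=0s (window 0): ALLOW
  req#5 t=1s (window 0): ALLOW
  req#6 t=2s (window 0): DENY
  req#7 t=3s (window 0): DENY
  req#8 t=4s (window 0): DENY
  req#9 t=4s (window 0): DENY
  req#10 t=5s (window 0): DENY
  req#11 t=7s (window 0): DENY
  req#12 t=8s (window 1): ALLOW
  req#13 t=8s (window 1): ALLOW
  req#14 t=9s (window 1): ALLOW
  req#15 t=10s (window 1): ALLOW
  req#16 t=12s (window 1): ALLOW
  req#17 t=13s (window 1): DENY
  req#18 t=13s (window 1): DENY
  req#19 t=14s (window 1): DENY
  req#20 t=14s (window 1): DENY

Allowed counts by window: 5 5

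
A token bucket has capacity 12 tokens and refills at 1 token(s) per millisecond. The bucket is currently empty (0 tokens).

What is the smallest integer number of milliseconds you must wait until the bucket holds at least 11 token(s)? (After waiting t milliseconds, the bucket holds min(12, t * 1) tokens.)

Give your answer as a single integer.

Need t * 1 >= 11, so t >= 11/1.
Smallest integer t = ceil(11/1) = 11.

Answer: 11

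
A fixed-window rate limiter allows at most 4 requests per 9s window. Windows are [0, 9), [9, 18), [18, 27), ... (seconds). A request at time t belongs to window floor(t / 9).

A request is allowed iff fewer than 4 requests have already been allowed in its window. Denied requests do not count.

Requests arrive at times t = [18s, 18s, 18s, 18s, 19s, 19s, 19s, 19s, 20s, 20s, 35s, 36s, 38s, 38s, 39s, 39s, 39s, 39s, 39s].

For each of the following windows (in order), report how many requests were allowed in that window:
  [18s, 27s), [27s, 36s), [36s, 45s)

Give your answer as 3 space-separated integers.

Processing requests:
  req#1 t=18s (window 2): ALLOW
  req#2 t=18s (window 2): ALLOW
  req#3 t=18s (window 2): ALLOW
  req#4 t=18s (window 2): ALLOW
  req#5 t=19s (window 2): DENY
  req#6 t=19s (window 2): DENY
  req#7 t=19s (window 2): DENY
  req#8 t=19s (window 2): DENY
  req#9 t=20s (window 2): DENY
  req#10 t=20s (window 2): DENY
  req#11 t=35s (window 3): ALLOW
  req#12 t=36s (window 4): ALLOW
  req#13 t=38s (window 4): ALLOW
  req#14 t=38s (window 4): ALLOW
  req#15 t=39s (window 4): ALLOW
  req#16 t=39s (window 4): DENY
  req#17 t=39s (window 4): DENY
  req#18 t=39s (window 4): DENY
  req#19 t=39s (window 4): DENY

Allowed counts by window: 4 1 4

Answer: 4 1 4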